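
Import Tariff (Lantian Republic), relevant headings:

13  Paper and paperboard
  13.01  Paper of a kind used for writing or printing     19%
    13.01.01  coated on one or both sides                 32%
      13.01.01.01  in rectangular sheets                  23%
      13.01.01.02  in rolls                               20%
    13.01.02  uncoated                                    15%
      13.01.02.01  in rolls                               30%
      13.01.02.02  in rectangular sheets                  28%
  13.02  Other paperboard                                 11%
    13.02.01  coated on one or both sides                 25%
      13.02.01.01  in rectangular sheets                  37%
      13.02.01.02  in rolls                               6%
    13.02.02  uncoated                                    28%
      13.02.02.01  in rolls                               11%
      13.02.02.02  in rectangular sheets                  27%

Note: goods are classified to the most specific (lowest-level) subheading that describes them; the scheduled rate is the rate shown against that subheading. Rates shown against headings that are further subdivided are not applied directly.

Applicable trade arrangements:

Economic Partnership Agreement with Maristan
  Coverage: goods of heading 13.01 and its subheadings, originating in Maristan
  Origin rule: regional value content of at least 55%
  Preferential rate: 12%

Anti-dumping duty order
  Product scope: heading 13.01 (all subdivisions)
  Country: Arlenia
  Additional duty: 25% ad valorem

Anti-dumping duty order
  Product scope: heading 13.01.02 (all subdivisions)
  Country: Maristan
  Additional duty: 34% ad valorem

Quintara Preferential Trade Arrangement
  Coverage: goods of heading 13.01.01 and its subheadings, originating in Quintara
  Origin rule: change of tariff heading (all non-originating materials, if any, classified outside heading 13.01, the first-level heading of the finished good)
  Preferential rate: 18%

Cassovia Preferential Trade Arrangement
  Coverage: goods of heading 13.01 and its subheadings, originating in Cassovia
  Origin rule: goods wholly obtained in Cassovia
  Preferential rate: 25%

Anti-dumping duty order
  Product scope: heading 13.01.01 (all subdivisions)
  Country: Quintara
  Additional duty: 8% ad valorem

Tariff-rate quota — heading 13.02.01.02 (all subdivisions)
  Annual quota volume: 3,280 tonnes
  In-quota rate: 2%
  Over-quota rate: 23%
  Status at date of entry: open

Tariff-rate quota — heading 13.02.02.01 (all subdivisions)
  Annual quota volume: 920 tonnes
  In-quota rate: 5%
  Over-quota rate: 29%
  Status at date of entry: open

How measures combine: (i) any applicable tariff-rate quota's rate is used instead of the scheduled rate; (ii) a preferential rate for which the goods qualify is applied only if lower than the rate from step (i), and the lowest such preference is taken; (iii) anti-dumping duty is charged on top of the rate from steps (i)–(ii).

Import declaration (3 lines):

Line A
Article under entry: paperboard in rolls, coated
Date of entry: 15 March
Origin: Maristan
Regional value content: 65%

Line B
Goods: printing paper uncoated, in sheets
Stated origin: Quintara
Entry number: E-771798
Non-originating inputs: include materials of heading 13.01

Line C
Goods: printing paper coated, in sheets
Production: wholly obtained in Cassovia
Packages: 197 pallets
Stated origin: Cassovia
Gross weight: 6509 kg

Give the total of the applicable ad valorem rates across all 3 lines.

Line A: paperboard → 13.02; coated → 13.02.01; in rolls → 13.02.01.02. Scheduled 6%. quota on 13.02.01.02 open → in-quota 2%; Maristan agreement on 13.01: 13.02.01.02 not covered. → 2%.
Line B: printing paper → 13.01; uncoated → 13.01.02; in sheets → 13.01.02.02. Scheduled 28%. Quintara agreement on 13.01.01: 13.01.02.02 not covered. → 28%.
Line C: printing paper → 13.01; coated → 13.01.01; in sheets → 13.01.01.01. Scheduled 23%. Cassovia agreement on 13.01: wholly obtained → 25% available; preference 25% not lower than 23% → no reduction. → 23%.
Sum: 2% + 28% + 23% = 53%.

53%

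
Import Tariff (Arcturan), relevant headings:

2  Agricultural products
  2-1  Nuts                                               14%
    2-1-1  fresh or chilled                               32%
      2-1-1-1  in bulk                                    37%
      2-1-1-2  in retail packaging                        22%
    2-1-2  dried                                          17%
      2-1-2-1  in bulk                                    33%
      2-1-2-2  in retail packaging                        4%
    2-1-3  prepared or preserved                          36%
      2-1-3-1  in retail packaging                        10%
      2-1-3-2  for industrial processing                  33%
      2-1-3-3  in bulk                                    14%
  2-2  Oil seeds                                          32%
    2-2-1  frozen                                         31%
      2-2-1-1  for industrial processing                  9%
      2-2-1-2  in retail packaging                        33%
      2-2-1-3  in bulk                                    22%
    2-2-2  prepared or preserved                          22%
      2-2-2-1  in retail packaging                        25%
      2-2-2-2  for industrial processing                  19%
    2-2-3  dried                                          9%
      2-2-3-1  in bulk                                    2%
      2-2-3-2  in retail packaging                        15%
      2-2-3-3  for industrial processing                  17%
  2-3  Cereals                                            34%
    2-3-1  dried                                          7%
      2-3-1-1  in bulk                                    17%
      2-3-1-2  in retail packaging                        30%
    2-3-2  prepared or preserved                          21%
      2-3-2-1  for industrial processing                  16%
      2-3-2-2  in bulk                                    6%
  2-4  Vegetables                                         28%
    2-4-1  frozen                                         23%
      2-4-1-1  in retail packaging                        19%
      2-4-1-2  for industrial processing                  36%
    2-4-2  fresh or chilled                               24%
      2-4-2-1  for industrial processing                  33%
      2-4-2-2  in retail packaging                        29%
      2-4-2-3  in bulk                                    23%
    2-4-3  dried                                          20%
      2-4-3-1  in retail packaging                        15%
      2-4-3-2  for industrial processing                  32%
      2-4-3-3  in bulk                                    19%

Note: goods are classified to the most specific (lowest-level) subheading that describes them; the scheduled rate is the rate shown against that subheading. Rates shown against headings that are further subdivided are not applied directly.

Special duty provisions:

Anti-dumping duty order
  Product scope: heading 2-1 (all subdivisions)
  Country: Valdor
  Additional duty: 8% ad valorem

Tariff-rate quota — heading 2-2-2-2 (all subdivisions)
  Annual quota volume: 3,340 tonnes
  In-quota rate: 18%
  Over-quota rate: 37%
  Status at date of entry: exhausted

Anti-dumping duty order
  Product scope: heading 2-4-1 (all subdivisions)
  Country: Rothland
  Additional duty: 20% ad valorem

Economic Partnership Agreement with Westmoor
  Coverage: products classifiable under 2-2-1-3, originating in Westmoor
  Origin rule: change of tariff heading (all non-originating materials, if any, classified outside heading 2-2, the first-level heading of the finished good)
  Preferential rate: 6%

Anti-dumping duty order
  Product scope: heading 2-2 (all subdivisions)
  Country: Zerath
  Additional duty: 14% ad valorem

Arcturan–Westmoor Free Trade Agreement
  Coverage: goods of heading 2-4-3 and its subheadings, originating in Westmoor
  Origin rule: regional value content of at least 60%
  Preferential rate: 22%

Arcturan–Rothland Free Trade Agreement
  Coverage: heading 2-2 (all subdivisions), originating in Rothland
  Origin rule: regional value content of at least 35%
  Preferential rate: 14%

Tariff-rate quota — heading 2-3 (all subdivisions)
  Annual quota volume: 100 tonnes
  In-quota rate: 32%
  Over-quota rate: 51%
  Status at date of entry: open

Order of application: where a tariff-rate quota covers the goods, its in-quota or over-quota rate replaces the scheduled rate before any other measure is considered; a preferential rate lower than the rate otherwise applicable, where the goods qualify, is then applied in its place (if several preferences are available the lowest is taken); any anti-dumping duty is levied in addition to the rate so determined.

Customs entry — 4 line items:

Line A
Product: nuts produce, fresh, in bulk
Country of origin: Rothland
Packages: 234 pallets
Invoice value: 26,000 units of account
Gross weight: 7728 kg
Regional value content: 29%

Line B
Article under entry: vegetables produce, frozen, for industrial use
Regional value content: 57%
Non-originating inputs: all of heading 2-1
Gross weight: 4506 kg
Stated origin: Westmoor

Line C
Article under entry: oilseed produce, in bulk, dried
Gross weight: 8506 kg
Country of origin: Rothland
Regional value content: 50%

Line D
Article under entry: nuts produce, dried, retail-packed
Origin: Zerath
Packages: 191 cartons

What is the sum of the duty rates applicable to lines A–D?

Line A: nuts → 2-1; fresh → 2-1-1; in bulk → 2-1-1-1. Scheduled 37%. Rothland agreement on 2-2: 2-1-1-1 not covered. → 37%.
Line B: vegetables → 2-4; frozen → 2-4-1; for industrial use → 2-4-1-2. Scheduled 36%. Westmoor agreement on 2-2-1-3: 2-4-1-2 not covered; Westmoor agreement on 2-4-3: 2-4-1-2 not covered. → 36%.
Line C: oilseed → 2-2; dried → 2-2-3; in bulk → 2-2-3-1. Scheduled 2%. Rothland agreement on 2-2: RVC ≥ 35% → 14% available; preference 14% not lower than 2% → no reduction. → 2%.
Line D: nuts → 2-1; dried → 2-1-2; retail-packed → 2-1-2-2. Scheduled 4%. No special measure applies. → 4%.
Sum: 37% + 36% + 2% + 4% = 79%.

79%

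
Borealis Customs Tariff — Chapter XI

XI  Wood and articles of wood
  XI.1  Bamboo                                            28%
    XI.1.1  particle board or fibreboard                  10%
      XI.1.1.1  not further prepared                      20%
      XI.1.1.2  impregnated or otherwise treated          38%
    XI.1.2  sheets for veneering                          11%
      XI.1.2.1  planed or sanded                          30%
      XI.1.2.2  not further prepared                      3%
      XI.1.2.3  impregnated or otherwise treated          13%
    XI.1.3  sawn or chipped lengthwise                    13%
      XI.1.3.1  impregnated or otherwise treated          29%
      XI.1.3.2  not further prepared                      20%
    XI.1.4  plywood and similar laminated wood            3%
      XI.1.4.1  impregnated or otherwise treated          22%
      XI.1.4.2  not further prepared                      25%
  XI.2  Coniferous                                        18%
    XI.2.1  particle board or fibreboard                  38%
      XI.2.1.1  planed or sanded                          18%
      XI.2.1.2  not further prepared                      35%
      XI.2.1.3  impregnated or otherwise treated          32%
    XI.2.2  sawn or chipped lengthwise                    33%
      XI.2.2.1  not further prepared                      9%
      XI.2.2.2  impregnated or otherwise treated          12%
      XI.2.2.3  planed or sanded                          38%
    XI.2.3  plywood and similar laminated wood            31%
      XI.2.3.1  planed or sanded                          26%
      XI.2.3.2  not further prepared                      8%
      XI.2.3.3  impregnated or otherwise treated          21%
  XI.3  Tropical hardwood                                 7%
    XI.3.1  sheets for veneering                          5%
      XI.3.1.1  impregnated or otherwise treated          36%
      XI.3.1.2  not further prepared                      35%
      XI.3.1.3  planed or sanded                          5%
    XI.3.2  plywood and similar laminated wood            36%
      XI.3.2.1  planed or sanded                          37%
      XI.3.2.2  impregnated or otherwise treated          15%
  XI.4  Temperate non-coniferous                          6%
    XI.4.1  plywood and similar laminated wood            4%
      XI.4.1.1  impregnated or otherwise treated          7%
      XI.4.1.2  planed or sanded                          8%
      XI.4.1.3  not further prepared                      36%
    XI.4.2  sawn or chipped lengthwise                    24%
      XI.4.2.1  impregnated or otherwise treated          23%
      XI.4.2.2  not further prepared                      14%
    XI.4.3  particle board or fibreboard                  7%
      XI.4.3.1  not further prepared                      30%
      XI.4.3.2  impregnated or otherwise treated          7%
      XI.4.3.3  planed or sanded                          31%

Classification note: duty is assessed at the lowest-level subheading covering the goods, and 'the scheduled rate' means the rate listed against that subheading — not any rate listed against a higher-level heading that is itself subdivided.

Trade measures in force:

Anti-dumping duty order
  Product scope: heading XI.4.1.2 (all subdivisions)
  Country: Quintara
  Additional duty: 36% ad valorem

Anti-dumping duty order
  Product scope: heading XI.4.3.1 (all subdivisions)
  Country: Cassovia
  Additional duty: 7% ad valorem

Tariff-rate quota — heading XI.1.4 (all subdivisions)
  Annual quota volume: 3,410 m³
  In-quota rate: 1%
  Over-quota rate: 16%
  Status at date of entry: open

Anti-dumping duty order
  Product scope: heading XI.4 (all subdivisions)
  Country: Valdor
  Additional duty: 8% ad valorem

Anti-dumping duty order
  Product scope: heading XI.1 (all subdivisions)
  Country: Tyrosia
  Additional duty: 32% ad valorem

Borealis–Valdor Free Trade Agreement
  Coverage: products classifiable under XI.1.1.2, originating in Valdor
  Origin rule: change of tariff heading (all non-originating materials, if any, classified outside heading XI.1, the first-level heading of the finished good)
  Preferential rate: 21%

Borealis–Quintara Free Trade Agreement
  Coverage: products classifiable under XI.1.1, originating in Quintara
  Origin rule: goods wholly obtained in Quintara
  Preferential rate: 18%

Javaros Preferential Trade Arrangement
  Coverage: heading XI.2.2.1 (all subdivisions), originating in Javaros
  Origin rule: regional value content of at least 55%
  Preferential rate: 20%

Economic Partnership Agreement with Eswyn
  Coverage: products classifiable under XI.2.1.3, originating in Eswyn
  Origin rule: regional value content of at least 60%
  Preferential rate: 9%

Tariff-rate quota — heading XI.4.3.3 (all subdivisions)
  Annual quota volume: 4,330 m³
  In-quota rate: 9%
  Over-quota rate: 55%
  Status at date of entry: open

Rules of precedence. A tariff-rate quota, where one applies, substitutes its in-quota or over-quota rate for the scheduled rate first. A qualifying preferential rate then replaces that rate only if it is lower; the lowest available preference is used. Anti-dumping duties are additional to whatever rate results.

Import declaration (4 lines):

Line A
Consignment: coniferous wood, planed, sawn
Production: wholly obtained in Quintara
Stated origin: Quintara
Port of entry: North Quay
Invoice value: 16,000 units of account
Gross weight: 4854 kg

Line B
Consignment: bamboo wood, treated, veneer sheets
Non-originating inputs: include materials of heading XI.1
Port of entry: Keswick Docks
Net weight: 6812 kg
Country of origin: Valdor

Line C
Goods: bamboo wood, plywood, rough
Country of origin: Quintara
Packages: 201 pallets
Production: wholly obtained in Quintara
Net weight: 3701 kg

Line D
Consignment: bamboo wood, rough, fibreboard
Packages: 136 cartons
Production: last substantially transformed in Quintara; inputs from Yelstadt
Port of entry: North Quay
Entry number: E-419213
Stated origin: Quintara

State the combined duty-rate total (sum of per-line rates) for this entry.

Line A: coniferous → XI.2; sawn → XI.2.2; planed → XI.2.2.3. Scheduled 38%. Quintara agreement on XI.1.1: XI.2.2.3 not covered. → 38%.
Line B: bamboo → XI.1; veneer sheets → XI.1.2; treated → XI.1.2.3. Scheduled 13%. Valdor agreement on XI.1.1.2: XI.1.2.3 not covered. → 13%.
Line C: bamboo → XI.1; plywood → XI.1.4; rough → XI.1.4.2. Scheduled 25%. quota on XI.1.4 open → in-quota 1%; Quintara agreement on XI.1.1: XI.1.4.2 not covered. → 1%.
Line D: bamboo → XI.1; fibreboard → XI.1.1; rough → XI.1.1.1. Scheduled 20%. Quintara agreement on XI.1.1: not wholly obtained. → 20%.
Sum: 38% + 13% + 1% + 20% = 72%.

72%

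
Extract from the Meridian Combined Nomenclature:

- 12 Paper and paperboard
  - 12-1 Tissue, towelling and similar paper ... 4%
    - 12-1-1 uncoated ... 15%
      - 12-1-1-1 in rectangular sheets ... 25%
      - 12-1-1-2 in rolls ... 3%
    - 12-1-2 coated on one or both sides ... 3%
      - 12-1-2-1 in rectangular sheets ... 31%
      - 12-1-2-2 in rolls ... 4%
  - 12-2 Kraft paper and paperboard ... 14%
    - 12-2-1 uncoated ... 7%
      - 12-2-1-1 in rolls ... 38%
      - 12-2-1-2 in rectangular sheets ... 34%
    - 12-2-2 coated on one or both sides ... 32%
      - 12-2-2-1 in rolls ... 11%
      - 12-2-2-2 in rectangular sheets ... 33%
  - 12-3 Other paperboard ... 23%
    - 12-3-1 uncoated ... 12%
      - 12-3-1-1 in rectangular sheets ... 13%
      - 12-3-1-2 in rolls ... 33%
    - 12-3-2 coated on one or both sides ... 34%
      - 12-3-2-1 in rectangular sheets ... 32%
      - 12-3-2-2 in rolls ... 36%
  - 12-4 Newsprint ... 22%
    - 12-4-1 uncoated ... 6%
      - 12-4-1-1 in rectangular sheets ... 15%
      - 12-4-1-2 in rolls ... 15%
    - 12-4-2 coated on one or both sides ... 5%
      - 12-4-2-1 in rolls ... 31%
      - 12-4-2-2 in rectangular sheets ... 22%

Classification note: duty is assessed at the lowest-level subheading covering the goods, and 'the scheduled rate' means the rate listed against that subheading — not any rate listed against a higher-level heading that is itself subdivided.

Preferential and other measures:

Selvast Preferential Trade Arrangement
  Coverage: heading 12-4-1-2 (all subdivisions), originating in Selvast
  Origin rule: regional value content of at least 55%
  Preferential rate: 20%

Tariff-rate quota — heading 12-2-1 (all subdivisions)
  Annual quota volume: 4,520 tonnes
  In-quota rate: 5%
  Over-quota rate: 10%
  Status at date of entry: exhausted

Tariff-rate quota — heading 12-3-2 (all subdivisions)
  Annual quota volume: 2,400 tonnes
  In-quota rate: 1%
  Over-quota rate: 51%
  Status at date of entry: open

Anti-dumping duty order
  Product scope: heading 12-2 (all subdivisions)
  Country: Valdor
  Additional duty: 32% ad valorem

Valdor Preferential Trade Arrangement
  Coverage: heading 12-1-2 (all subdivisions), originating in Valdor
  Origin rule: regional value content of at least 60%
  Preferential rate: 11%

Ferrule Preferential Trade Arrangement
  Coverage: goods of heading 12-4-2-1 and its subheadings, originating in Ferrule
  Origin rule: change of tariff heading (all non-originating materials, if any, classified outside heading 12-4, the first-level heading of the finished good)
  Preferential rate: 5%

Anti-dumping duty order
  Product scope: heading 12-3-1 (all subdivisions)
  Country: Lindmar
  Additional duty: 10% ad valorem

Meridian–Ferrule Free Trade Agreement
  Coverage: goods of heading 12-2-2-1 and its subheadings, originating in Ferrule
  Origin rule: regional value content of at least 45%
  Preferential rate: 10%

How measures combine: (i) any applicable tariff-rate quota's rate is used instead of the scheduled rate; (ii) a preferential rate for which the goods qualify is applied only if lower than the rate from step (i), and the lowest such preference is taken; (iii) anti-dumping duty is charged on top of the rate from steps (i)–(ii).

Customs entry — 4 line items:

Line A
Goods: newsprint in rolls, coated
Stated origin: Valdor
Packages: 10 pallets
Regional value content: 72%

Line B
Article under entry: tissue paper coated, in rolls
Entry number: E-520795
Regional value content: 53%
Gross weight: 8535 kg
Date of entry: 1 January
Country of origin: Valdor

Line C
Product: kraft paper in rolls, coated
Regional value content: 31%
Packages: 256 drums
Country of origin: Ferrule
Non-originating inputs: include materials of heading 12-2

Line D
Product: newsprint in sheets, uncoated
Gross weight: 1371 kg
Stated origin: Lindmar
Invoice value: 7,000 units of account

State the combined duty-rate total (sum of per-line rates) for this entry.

Line A: newsprint → 12-4; coated → 12-4-2; in rolls → 12-4-2-1. Scheduled 31%. Valdor agreement on 12-1-2: 12-4-2-1 not covered. → 31%.
Line B: tissue paper → 12-1; coated → 12-1-2; in rolls → 12-1-2-2. Scheduled 4%. Valdor agreement on 12-1-2: RVC < 60%. → 4%.
Line C: kraft paper → 12-2; coated → 12-2-2; in rolls → 12-2-2-1. Scheduled 11%. Ferrule agreement on 12-4-2-1: 12-2-2-1 not covered; Ferrule agreement on 12-2-2-1: RVC < 45%. → 11%.
Line D: newsprint → 12-4; uncoated → 12-4-1; in sheets → 12-4-1-1. Scheduled 15%. No special measure applies. → 15%.
Sum: 31% + 4% + 11% + 15% = 61%.

61%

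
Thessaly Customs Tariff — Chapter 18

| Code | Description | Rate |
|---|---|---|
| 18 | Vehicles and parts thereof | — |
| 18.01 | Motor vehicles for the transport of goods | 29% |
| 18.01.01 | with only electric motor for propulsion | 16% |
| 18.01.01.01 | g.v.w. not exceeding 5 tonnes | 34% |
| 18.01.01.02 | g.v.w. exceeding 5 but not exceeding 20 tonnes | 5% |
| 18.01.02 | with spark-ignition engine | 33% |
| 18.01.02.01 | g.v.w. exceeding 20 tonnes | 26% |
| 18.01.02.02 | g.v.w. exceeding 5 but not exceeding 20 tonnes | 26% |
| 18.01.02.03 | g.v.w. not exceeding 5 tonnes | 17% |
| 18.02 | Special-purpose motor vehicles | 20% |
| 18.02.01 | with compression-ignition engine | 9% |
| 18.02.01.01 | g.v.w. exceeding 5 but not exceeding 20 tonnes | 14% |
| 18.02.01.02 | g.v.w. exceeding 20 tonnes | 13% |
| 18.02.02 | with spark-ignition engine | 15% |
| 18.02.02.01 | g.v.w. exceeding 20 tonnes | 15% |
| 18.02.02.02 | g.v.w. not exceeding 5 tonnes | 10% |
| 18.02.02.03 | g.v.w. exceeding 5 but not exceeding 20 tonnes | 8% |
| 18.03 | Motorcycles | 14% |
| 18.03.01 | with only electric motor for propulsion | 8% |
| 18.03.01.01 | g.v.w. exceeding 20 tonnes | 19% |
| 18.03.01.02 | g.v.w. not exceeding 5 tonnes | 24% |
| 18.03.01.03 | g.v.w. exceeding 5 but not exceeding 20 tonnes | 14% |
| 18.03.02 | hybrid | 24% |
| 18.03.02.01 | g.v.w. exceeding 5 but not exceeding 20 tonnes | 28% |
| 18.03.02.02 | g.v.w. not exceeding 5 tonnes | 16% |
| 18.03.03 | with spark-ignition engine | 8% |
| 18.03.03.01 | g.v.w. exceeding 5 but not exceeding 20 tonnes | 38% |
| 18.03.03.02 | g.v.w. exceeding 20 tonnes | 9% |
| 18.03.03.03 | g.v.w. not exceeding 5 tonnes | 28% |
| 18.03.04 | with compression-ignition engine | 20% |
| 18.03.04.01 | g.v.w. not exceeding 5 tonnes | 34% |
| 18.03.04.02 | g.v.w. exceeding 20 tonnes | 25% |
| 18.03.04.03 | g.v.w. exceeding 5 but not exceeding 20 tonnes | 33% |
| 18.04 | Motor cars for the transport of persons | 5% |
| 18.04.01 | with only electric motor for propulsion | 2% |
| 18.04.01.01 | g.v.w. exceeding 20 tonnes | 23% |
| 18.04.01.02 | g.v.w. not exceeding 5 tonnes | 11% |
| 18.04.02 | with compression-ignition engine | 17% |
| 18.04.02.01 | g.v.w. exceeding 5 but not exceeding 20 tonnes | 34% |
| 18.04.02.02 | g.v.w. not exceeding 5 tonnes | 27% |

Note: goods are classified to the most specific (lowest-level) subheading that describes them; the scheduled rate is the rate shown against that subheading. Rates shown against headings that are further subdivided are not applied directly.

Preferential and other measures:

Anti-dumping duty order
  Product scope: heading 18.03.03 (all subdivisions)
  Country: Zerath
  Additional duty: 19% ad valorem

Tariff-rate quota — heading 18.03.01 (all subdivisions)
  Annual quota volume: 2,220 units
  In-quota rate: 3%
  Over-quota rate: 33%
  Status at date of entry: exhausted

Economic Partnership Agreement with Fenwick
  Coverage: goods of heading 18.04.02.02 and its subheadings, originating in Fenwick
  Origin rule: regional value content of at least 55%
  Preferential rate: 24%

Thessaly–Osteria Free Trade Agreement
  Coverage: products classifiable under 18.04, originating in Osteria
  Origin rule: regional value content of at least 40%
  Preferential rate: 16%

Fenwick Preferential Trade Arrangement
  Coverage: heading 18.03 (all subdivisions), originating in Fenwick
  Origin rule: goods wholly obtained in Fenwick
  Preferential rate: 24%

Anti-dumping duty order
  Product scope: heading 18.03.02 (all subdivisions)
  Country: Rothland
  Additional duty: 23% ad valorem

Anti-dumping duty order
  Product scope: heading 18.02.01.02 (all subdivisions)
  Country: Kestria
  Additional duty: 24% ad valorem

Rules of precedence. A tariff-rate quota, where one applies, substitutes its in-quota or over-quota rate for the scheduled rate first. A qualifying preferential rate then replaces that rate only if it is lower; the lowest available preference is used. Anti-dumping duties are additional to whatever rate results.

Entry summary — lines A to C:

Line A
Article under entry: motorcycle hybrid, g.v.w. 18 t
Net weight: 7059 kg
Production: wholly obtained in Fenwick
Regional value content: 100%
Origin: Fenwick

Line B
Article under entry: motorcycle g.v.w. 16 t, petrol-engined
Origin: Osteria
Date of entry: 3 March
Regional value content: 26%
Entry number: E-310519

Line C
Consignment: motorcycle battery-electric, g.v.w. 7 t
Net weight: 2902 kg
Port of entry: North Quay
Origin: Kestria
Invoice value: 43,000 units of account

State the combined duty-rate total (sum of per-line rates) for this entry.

95%

Line A: motorcycle → 18.03; hybrid → 18.03.02; g.v.w. 18 t → 18.03.02.01. Scheduled 28%. Fenwick agreement on 18.04.02.02: 18.03.02.01 not covered; Fenwick agreement on 18.03: wholly obtained → 24% available; preferential 24%. → 24%.
Line B: motorcycle → 18.03; petrol-engined → 18.03.03; g.v.w. 16 t → 18.03.03.01. Scheduled 38%. Osteria agreement on 18.04: 18.03.03.01 not covered. → 38%.
Line C: motorcycle → 18.03; battery-electric → 18.03.01; g.v.w. 7 t → 18.03.01.03. Scheduled 14%. quota on 18.03.01 exhausted → over-quota 33%. → 33%.
Sum: 24% + 38% + 33% = 95%.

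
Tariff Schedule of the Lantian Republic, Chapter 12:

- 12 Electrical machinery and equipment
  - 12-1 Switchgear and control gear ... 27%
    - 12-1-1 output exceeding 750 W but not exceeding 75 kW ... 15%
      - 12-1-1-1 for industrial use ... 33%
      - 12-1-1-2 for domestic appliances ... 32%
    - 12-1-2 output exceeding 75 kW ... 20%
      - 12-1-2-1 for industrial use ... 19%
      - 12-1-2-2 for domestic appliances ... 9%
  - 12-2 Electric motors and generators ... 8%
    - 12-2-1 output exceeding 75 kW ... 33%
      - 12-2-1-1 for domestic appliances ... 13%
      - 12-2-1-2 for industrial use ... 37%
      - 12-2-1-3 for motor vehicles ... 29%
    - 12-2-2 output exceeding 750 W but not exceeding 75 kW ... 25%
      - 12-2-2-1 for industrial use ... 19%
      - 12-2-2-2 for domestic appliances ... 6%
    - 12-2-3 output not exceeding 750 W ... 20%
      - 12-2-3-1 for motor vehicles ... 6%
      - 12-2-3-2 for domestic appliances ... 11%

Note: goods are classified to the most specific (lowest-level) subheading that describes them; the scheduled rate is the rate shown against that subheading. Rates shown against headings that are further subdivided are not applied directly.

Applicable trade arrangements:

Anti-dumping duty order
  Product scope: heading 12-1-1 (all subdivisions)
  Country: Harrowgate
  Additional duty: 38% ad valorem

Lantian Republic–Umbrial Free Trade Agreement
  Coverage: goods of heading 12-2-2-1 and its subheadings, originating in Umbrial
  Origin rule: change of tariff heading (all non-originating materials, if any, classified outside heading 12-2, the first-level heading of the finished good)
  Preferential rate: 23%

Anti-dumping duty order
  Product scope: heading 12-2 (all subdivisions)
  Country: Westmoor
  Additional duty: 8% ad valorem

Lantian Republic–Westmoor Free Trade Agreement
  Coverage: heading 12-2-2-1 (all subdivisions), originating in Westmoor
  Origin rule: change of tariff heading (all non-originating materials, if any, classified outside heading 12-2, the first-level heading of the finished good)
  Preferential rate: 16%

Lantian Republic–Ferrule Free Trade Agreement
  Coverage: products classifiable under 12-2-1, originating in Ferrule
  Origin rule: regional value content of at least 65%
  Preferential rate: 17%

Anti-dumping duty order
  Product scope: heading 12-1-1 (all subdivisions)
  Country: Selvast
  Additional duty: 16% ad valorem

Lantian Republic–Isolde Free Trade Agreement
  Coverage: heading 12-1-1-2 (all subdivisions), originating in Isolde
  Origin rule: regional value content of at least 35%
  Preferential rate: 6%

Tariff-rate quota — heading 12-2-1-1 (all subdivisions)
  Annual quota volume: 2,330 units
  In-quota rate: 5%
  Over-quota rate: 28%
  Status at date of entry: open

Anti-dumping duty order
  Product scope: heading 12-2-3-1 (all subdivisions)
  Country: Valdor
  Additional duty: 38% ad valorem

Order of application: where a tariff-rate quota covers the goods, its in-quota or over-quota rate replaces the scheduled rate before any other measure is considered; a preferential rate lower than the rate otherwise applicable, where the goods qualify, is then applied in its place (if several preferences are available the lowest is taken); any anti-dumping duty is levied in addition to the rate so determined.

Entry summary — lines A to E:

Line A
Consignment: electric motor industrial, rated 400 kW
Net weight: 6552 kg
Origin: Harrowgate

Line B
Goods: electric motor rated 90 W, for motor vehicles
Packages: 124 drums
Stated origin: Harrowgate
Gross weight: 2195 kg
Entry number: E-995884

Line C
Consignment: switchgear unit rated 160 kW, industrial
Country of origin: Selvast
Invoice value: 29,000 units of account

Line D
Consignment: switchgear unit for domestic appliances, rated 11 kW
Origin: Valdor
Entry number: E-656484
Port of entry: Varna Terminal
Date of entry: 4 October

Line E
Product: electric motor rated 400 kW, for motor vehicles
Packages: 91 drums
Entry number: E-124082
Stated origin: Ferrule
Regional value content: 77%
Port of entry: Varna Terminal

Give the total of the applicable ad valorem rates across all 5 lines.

111%

Line A: electric motor → 12-2; rated 400 kW → 12-2-1; industrial → 12-2-1-2. Scheduled 37%. No special measure applies. → 37%.
Line B: electric motor → 12-2; rated 90 W → 12-2-3; for motor vehicles → 12-2-3-1. Scheduled 6%. No special measure applies. → 6%.
Line C: switchgear unit → 12-1; rated 160 kW → 12-1-2; industrial → 12-1-2-1. Scheduled 19%. No special measure applies. → 19%.
Line D: switchgear unit → 12-1; rated 11 kW → 12-1-1; for domestic appliances → 12-1-1-2. Scheduled 32%. No special measure applies. → 32%.
Line E: electric motor → 12-2; rated 400 kW → 12-2-1; for motor vehicles → 12-2-1-3. Scheduled 29%. Ferrule agreement on 12-2-1: RVC ≥ 65% → 17% available; preferential 17%. → 17%.
Sum: 37% + 6% + 19% + 32% + 17% = 111%.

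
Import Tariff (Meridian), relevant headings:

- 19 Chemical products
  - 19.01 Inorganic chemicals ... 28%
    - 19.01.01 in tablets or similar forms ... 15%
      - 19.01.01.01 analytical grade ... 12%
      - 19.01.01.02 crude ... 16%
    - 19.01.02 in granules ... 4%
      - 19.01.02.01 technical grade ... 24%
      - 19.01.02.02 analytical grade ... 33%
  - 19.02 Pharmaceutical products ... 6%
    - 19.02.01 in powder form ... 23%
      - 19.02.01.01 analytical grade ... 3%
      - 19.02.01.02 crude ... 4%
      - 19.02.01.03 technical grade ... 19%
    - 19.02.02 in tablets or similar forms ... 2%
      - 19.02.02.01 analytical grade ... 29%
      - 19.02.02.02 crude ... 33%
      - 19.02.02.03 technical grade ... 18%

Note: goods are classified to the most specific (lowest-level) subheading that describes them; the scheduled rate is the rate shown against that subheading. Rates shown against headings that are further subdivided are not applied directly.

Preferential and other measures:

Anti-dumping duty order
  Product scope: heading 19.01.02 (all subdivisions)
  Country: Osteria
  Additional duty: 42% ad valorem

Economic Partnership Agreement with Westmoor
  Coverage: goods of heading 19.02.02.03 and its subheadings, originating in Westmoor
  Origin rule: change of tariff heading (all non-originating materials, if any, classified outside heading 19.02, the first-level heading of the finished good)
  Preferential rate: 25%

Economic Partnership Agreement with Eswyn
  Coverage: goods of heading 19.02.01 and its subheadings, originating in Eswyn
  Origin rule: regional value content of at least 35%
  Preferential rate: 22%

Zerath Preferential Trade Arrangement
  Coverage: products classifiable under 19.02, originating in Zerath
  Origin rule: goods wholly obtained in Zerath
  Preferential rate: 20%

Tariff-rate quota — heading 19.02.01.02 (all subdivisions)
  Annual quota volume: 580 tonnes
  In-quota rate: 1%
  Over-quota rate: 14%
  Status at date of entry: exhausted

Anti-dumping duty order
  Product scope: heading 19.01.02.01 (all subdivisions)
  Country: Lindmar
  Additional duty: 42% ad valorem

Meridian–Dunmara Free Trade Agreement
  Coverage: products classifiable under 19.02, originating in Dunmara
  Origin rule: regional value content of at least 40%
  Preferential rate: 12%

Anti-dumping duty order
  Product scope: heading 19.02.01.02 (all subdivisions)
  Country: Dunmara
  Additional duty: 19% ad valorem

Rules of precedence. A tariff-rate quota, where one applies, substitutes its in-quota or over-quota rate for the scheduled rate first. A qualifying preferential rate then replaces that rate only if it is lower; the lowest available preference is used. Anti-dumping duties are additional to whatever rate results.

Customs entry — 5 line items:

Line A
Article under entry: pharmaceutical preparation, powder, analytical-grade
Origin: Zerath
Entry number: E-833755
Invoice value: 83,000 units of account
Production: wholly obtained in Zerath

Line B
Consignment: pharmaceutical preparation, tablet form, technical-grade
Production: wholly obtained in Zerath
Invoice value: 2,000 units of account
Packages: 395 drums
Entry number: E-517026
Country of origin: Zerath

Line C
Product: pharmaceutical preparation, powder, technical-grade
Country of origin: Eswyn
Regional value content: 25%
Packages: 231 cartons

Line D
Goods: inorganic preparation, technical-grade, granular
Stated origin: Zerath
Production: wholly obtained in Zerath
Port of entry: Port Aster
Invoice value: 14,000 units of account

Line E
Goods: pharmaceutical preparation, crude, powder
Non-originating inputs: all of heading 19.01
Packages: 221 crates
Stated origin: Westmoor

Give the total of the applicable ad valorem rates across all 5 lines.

Line A: pharmaceutical → 19.02; powder → 19.02.01; analytical-grade → 19.02.01.01. Scheduled 3%. Zerath agreement on 19.02: wholly obtained → 20% available; preference 20% not lower than 3% → no reduction. → 3%.
Line B: pharmaceutical → 19.02; tablet form → 19.02.02; technical-grade → 19.02.02.03. Scheduled 18%. Zerath agreement on 19.02: wholly obtained → 20% available; preference 20% not lower than 18% → no reduction. → 18%.
Line C: pharmaceutical → 19.02; powder → 19.02.01; technical-grade → 19.02.01.03. Scheduled 19%. Eswyn agreement on 19.02.01: RVC < 35%. → 19%.
Line D: inorganic → 19.01; granular → 19.01.02; technical-grade → 19.01.02.01. Scheduled 24%. Zerath agreement on 19.02: 19.01.02.01 not covered. → 24%.
Line E: pharmaceutical → 19.02; powder → 19.02.01; crude → 19.02.01.02. Scheduled 4%. quota on 19.02.01.02 exhausted → over-quota 14%; Westmoor agreement on 19.02.02.03: 19.02.01.02 not covered. → 14%.
Sum: 3% + 18% + 19% + 24% + 14% = 78%.

78%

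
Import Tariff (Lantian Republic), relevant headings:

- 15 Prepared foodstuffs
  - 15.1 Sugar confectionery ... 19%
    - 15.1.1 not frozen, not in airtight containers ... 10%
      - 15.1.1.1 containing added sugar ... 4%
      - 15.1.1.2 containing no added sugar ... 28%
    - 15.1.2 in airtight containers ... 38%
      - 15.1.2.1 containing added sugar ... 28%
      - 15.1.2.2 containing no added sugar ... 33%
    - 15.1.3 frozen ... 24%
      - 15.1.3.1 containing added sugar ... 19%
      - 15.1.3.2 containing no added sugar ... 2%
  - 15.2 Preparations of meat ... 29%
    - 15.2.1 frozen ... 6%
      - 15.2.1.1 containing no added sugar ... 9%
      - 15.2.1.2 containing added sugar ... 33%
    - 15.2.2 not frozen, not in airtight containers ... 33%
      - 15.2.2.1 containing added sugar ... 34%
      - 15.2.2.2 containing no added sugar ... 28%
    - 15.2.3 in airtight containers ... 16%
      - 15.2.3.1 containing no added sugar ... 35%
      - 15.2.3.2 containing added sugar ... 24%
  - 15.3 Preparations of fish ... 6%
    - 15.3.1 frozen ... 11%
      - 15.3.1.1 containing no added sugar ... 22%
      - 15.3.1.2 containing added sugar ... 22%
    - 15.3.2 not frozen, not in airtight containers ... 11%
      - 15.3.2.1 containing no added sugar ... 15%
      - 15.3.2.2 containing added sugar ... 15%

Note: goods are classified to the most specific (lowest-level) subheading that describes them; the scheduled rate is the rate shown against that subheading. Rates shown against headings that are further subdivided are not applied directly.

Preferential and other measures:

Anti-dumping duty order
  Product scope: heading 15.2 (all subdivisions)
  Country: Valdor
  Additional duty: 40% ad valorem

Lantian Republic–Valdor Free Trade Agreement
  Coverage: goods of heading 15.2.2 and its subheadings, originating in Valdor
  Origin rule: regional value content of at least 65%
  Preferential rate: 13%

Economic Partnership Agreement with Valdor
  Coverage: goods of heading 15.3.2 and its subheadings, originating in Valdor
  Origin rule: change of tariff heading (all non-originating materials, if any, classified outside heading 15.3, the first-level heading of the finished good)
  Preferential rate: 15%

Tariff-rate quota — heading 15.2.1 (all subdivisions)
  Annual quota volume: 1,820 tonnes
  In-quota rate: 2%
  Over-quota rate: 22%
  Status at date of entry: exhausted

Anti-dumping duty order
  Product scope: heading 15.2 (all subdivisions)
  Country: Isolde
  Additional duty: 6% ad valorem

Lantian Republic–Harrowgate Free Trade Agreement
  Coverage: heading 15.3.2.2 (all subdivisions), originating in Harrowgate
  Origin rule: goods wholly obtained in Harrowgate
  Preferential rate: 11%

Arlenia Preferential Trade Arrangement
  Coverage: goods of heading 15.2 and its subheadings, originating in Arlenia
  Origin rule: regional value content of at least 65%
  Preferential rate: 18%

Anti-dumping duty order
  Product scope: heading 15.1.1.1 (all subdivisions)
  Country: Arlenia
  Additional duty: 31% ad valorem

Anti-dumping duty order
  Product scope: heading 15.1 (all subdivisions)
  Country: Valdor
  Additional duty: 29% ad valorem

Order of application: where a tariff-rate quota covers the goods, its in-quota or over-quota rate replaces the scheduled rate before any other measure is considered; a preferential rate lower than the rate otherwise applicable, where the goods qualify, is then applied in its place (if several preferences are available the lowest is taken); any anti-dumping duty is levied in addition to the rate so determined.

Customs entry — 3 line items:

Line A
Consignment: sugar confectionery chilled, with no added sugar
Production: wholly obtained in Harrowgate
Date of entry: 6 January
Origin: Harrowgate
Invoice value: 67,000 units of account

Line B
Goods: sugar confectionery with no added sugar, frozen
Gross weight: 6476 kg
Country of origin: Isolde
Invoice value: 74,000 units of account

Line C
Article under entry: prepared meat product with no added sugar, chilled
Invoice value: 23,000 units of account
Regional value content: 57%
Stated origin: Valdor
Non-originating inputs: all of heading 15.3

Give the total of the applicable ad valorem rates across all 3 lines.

Line A: sugar confectionery → 15.1; chilled → 15.1.1; with no added sugar → 15.1.1.2. Scheduled 28%. Harrowgate agreement on 15.3.2.2: 15.1.1.2 not covered. → 28%.
Line B: sugar confectionery → 15.1; frozen → 15.1.3; with no added sugar → 15.1.3.2. Scheduled 2%. No special measure applies. → 2%.
Line C: prepared meat product → 15.2; chilled → 15.2.2; with no added sugar → 15.2.2.2. Scheduled 28%. Valdor agreement on 15.2.2: RVC < 65%; Valdor agreement on 15.3.2: 15.2.2.2 not covered; anti-dumping (Valdor, 15.2): +40%; total 28% + 40% = 68%. → 68%.
Sum: 28% + 2% + 68% = 98%.

98%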